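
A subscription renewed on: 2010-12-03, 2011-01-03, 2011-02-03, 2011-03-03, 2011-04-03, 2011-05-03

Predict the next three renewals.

2011-06-03, 2011-07-03, 2011-08-03

The day-of-month is always 3 (31, 31, 28, 31, 30 days between events).
So this recurs on the 3rd of each month.
June 2011: 2011-06-03.
Next: July 2011 → 2011-07-03.
August 2011: 2011-08-03.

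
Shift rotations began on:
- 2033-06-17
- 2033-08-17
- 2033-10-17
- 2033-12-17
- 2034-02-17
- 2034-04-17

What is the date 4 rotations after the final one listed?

The day-of-month is always 17 (61, 61, 61, 62, 59 days between events).
So this recurs on the 17th of every 2 months.
Next: June 2034 → 2034-06-17.
August 2034: 2034-08-17.
Next: October 2034 → 2034-10-17.
December 2034: 2034-12-17.

2034-12-17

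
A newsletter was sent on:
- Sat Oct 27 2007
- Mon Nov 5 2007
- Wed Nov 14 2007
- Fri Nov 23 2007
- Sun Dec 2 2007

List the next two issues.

Every event comes 9 days after the last (9, 9, 9, 9).
Sun Dec 2 2007 + 9 days = Tue Dec 11 2007.
Tue Dec 11 2007 + 9 days = Thu Dec 20 2007.

Tue Dec 11 2007, Thu Dec 20 2007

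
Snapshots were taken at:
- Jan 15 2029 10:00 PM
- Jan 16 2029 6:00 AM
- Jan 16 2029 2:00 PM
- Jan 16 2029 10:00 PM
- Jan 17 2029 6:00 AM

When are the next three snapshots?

Spacing: 8, 8, 8, 8 h — constant 8 h.
Jan 17 2029 6:00 AM + 8 h = Jan 17 2029 2:00 PM.
Jan 17 2029 2:00 PM + 8 h = Jan 17 2029 10:00 PM.
Jan 17 2029 10:00 PM + 8 h = Jan 18 2029 6:00 AM.

Jan 17 2029 2:00 PM, Jan 17 2029 10:00 PM, Jan 18 2029 6:00 AM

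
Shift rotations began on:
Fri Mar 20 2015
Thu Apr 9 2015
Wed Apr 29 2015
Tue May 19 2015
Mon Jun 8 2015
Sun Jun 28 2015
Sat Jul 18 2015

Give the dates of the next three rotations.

Every event comes 20 days after the last (20, 20, 20, 20, 20, 20).
Sat Jul 18 2015 + 20 days = Fri Aug 7 2015.
Fri Aug 7 2015 + 20 days = Thu Aug 27 2015.
Thu Aug 27 2015 + 20 days = Wed Sep 16 2015.

Fri Aug 7 2015, Thu Aug 27 2015, Wed Sep 16 2015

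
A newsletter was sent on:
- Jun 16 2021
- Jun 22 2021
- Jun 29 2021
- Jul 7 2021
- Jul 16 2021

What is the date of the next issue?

Gaps: 6, 7, 8, 9 days — each gap is 1 larger than the previous one.
Next gap: 10 days. Jul 16 2021 + 10 days = Jul 26 2021.

Jul 26 2021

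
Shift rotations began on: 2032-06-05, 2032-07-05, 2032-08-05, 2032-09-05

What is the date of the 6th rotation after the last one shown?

Each date is the 5th; the gaps (30, 31, 31) track the month lengths.
The rule is the 5th of each month.
October 2032: 2032-10-05.
Next: November 2032 → 2032-11-05.
December 2032: 2032-12-05.
Next: January 2033 → 2033-01-05.
Next: February 2033 → 2033-02-05.
March 2033: 2033-03-05.

2033-03-05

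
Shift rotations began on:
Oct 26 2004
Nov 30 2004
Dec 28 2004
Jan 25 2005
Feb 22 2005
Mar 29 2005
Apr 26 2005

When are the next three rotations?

Every date is a Tuesday; gaps 35, 28, 28, 28, 35, 28 days.
Each is the last Tuesday of its month (at least one falls on the 29th or later, ruling out '4th Tuesday').
Last Tuesday of May 2005: May 31 2005.
June 2005 ends with Tuesday Jun 28 2005.
July 2005 ends with Tuesday Jul 26 2005.

May 31 2005, Jun 28 2005, Jul 26 2005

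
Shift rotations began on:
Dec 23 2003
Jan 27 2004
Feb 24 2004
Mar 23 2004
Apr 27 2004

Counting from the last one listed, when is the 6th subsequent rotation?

Oct 26 2004

All dates are Tuesdays, 35, 28, 28, 35 days apart.
Specifically, the 4th Tuesday of each month.
4th Tuesday of May 2004: May 25 2004.
4th Tuesday of June 2004: Jun 22 2004.
4th Tuesday of July 2004: Jul 27 2004.
4th Tuesday of August 2004: Aug 24 2004.
September 2004 — 4th Tuesday is Sep 28 2004.
October 2004 — 4th Tuesday is Oct 26 2004.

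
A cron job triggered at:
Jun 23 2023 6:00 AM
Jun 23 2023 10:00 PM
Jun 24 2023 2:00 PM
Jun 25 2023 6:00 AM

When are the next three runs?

Gaps: 16, 16, 16 hours — each event is 16 hours after the previous one.
Jun 25 2023 6:00 AM + 16 h = Jun 25 2023 10:00 PM.
Jun 25 2023 10:00 PM + 16 h = Jun 26 2023 2:00 PM.
Jun 26 2023 2:00 PM + 16 h = Jun 27 2023 6:00 AM.

Jun 25 2023 10:00 PM, Jun 26 2023 2:00 PM, Jun 27 2023 6:00 AM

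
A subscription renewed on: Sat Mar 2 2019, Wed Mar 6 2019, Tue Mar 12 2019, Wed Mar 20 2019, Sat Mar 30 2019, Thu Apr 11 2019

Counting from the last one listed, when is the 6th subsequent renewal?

The spacing grows by 2 each time: 4, 6, 8, 10, 12 days.
Next gap: 14 days. Thu Apr 11 2019 + 14 days = Thu Apr 25 2019.
Next gap: 16 days. Thu Apr 25 2019 + 16 days = Sat May 11 2019.
Next gap: 18 days. Sat May 11 2019 + 18 days = Wed May 29 2019.
Next gap: 20 days. Wed May 29 2019 + 20 days = Tue Jun 18 2019.
Next gap: 22 days. Tue Jun 18 2019 + 22 days = Wed Jul 10 2019.
Next gap: 24 days. Wed Jul 10 2019 + 24 days = Sat Aug 3 2019.

Sat Aug 3 2019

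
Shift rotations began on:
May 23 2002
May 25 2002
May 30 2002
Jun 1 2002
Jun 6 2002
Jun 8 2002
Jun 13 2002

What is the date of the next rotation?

Jun 15 2002

Gaps: 2, 5, 2, 5, 2, 5 days — not constant, but cyclic with period 2.
The events fall on every Thursday and Saturday.
Next Saturday: Jun 15 2002.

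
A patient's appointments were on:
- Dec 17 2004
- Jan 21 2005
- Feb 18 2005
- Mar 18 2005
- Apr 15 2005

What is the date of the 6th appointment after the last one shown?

Oct 21 2005

All dates are Fridays, 35, 28, 28, 28 days apart.
Specifically, the 3rd Friday of each month.
3rd Friday of May 2005: May 20 2005.
3rd Friday of June 2005: Jun 17 2005.
July 2005 — 3rd Friday is Jul 15 2005.
3rd Friday of August 2005: Aug 19 2005.
September 2005 — 3rd Friday is Sep 16 2005.
October 2005 — 3rd Friday is Oct 21 2005.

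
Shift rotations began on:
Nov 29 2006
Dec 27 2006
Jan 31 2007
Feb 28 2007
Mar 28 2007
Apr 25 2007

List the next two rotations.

May 30 2007, Jun 27 2007

Every date is a Wednesday; gaps 28, 35, 28, 28, 28 days.
Each is the last Wednesday of its month (at least one falls on the 29th or later, ruling out '4th Wednesday').
Last Wednesday of May 2007: May 30 2007.
Last Wednesday of June 2007: Jun 27 2007.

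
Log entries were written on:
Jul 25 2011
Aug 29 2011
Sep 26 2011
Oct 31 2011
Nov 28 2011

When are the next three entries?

All Mondays; the gaps (35, 28, 35, 28) vary with month length.
This is the last Monday of each month.
December 2011 ends with Monday Dec 26 2011.
January 2012 ends with Monday Jan 30 2012.
February 2012 ends with Monday Feb 27 2012.

Dec 26 2011, Jan 30 2012, Feb 27 2012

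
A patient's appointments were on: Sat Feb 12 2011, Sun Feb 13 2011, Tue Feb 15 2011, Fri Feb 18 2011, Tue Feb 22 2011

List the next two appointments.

Sun Feb 27 2011, Sat Mar 5 2011

Gaps: 1, 2, 3, 4 days — each gap is 1 larger than the previous one.
Next gap: 5 days. Tue Feb 22 2011 + 5 days = Sun Feb 27 2011.
Next gap: 6 days. Sun Feb 27 2011 + 6 days = Sat Mar 5 2011.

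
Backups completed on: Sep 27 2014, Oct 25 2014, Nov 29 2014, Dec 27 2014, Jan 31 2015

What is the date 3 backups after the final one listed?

Apr 25 2015

These are Saturdays with 28, 35, 28, 35-day gaps.
Each is the final Saturday of its month — Nov 29 2014 is past the 28th, so '4th Saturday' doesn't fit.
February 2015 ends with Saturday Feb 28 2015.
Last Saturday of March 2015: Mar 28 2015.
April 2015 ends with Saturday Apr 25 2015.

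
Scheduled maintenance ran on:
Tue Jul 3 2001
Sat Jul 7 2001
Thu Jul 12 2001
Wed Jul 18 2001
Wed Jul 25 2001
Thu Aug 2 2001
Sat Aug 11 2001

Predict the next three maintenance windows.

Tue Aug 21 2001, Sat Sep 1 2001, Thu Sep 13 2001

Intervals are 4, 5, 6, 7, 8, 9 days — an arithmetic progression with common difference 1.
Next gap: 10 days. Sat Aug 11 2001 + 10 days = Tue Aug 21 2001.
Next gap: 11 days. Tue Aug 21 2001 + 11 days = Sat Sep 1 2001.
Next gap: 12 days. Sat Sep 1 2001 + 12 days = Thu Sep 13 2001.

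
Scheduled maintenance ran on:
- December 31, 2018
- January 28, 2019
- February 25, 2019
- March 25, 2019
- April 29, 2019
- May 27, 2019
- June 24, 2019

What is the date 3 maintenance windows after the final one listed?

September 30, 2019

All Mondays; the gaps (28, 28, 28, 35, 28, 28) vary with month length.
This is the last Monday of each month.
Last Monday of July 2019: July 29, 2019.
August 2019 ends with Monday August 26, 2019.
September 2019 ends with Monday September 30, 2019.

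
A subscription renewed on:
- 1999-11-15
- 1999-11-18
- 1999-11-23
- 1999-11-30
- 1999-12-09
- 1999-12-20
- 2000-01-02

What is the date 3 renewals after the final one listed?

2000-02-22

The spacing grows by 2 each time: 3, 5, 7, 9, 11, 13 days.
Next gap: 15 days. 2000-01-02 + 15 days = 2000-01-17.
Next gap: 17 days. 2000-01-17 + 17 days = 2000-02-03.
Next gap: 19 days. 2000-02-03 + 19 days = 2000-02-22.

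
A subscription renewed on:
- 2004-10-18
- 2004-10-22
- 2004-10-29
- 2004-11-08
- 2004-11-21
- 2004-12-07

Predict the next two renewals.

Gaps: 4, 7, 10, 13, 16 days — each gap is 3 larger than the previous one.
Next gap: 19 days. 2004-12-07 + 19 days = 2004-12-26.
Next gap: 22 days. 2004-12-26 + 22 days = 2005-01-17.

2004-12-26, 2005-01-17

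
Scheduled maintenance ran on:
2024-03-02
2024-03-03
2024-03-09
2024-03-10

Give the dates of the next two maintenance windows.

2024-03-16, 2024-03-17

The gap pattern 1, 6, 1 repeats every 2 events.
These are the Saturdays and Sundays of each week.
Next Saturday: 2024-03-16.
Next Sunday: 2024-03-17.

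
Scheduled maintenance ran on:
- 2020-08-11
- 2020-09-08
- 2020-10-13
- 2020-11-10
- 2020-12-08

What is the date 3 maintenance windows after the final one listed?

2021-03-09

Gaps: 28, 35, 28, 28 days — a mix of 28 and 35. Every date is a Tuesday.
Each is the 2nd Tuesday of its month.
January 2021 — 2nd Tuesday is 2021-01-12.
2nd Tuesday of February 2021: 2021-02-09.
2nd Tuesday of March 2021: 2021-03-09.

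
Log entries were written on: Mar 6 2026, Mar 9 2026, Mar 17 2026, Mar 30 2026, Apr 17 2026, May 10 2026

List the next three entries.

Intervals are 3, 8, 13, 18, 23 days — an arithmetic progression with common difference 5.
Next gap: 28 days. May 10 2026 + 28 days = Jun 7 2026.
Next gap: 33 days. Jun 7 2026 + 33 days = Jul 10 2026.
Next gap: 38 days. Jul 10 2026 + 38 days = Aug 17 2026.

Jun 7 2026, Jul 10 2026, Aug 17 2026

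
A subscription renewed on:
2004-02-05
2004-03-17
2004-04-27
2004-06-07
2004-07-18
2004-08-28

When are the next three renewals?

2004-10-08, 2004-11-18, 2004-12-29

Every event comes 41 days after the last (41, 41, 41, 41, 41).
2004-08-28 + 41 days = 2004-10-08.
2004-10-08 + 41 days = 2004-11-18.
2004-11-18 + 41 days = 2004-12-29.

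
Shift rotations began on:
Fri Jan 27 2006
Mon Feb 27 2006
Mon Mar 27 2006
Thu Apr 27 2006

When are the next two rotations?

Sat May 27 2006, Tue Jun 27 2006

Gaps: 31, 28, 31 days — not constant. Every event is on the 27th of the month.
Pattern: the 27th of each month.
May 2006: Sat May 27 2006.
June 2006: Tue Jun 27 2006.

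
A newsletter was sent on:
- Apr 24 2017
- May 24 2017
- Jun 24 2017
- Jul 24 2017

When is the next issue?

The day-of-month is always 24 (30, 31, 30 days between events).
So this recurs on the 24th of each month.
August 2017: Aug 24 2017.

Aug 24 2017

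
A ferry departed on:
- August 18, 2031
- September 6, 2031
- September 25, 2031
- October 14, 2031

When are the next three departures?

Every event comes 19 days after the last (19, 19, 19).
October 14, 2031 + 19 days = November 2, 2031.
November 2, 2031 + 19 days = November 21, 2031.
November 21, 2031 + 19 days = December 10, 2031.

November 2, 2031; November 21, 2031; December 10, 2031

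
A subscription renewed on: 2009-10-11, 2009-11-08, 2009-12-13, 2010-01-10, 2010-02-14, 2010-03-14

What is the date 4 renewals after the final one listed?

2010-07-11

These are Sundays at 28- or 35-day spacing (28, 35, 28, 35, 28).
The pattern: 2nd Sunday of the month.
April 2010 — 2nd Sunday is 2010-04-11.
2nd Sunday of May 2010: 2010-05-09.
2nd Sunday of June 2010: 2010-06-13.
2nd Sunday of July 2010: 2010-07-11.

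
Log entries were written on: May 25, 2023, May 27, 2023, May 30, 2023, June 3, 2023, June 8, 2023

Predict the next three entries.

June 14, 2023; June 21, 2023; June 29, 2023

Gaps: 2, 3, 4, 5 days — each gap is 1 larger than the previous one.
Next gap: 6 days. June 8, 2023 + 6 days = June 14, 2023.
Next gap: 7 days. June 14, 2023 + 7 days = June 21, 2023.
Next gap: 8 days. June 21, 2023 + 8 days = June 29, 2023.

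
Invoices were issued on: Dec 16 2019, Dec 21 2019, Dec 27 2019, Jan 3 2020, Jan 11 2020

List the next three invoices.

Jan 20 2020, Jan 30 2020, Feb 10 2020

The spacing grows by 1 each time: 5, 6, 7, 8 days.
Next gap: 9 days. Jan 11 2020 + 9 days = Jan 20 2020.
Next gap: 10 days. Jan 20 2020 + 10 days = Jan 30 2020.
Next gap: 11 days. Jan 30 2020 + 11 days = Feb 10 2020.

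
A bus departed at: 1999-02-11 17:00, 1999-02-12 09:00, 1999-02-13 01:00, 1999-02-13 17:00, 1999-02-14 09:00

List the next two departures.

Spacing: 16, 16, 16, 16 h — constant 16 h.
1999-02-14 09:00 + 16 h = 1999-02-15 01:00.
1999-02-15 01:00 + 16 h = 1999-02-15 17:00.

1999-02-15 01:00, 1999-02-15 17:00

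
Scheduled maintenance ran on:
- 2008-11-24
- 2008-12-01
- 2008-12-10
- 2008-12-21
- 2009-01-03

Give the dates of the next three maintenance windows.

2009-01-18, 2009-02-04, 2009-02-23

Intervals are 7, 9, 11, 13 days — an arithmetic progression with common difference 2.
Next gap: 15 days. 2009-01-03 + 15 days = 2009-01-18.
Next gap: 17 days. 2009-01-18 + 17 days = 2009-02-04.
Next gap: 19 days. 2009-02-04 + 19 days = 2009-02-23.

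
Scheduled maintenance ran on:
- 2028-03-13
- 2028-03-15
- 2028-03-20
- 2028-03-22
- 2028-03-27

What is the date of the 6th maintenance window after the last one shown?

Gaps: 2, 5, 2, 5 days — not constant, but cyclic with period 2.
The events fall on every Monday and Wednesday.
The following Wednesday is 2028-03-29.
The following Monday is 2028-04-03.
The following Wednesday is 2028-04-05.
The following Monday is 2028-04-10.
Next Wednesday: 2028-04-12.
The following Monday is 2028-04-17.

2028-04-17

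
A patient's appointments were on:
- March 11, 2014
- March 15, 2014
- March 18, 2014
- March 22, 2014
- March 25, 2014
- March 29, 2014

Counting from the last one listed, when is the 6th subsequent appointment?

Every event lands on a Tuesday or Saturday (gaps cycle 4, 3, 4, 3, 4).
So the schedule is: every Tuesday and Saturday.
The following Tuesday is April 1, 2014.
The following Saturday is April 5, 2014.
The following Tuesday is April 8, 2014.
Next Saturday: April 12, 2014.
Next Tuesday: April 15, 2014.
Next Saturday: April 19, 2014.

April 19, 2014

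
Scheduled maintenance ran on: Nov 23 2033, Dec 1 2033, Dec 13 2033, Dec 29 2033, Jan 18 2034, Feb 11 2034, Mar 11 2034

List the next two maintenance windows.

Apr 12 2034, May 18 2034

Intervals are 8, 12, 16, 20, 24, 28 days — an arithmetic progression with common difference 4.
Next gap: 32 days. Mar 11 2034 + 32 days = Apr 12 2034.
Next gap: 36 days. Apr 12 2034 + 36 days = May 18 2034.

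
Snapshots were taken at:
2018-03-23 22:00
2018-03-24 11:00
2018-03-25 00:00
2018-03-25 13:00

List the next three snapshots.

2018-03-26 02:00, 2018-03-26 15:00, 2018-03-27 04:00

Spacing: 13, 13, 13 h — constant 13 h.
2018-03-25 13:00 + 13 h = 2018-03-26 02:00.
2018-03-26 02:00 + 13 h = 2018-03-26 15:00.
2018-03-26 15:00 + 13 h = 2018-03-27 04:00.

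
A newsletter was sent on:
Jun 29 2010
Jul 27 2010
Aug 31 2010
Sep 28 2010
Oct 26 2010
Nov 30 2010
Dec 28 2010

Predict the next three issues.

Jan 25 2011, Feb 22 2011, Mar 29 2011

Every date is a Tuesday; gaps 28, 35, 28, 28, 35, 28 days.
Each is the last Tuesday of its month (at least one falls on the 29th or later, ruling out '4th Tuesday').
January 2011 ends with Tuesday Jan 25 2011.
Last Tuesday of February 2011: Feb 22 2011.
Last Tuesday of March 2011: Mar 29 2011.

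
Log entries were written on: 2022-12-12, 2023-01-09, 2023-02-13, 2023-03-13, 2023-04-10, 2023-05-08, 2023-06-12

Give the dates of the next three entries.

These are Mondays at 28- or 35-day spacing (28, 35, 28, 28, 28, 35).
The pattern: 2nd Monday of the month.
2nd Monday of July 2023: 2023-07-10.
2nd Monday of August 2023: 2023-08-14.
2nd Monday of September 2023: 2023-09-11.

2023-07-10, 2023-08-14, 2023-09-11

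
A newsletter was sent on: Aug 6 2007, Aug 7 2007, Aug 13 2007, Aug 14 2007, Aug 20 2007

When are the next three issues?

The gap pattern 1, 6, 1, 6 repeats every 2 events.
These are the Mondays and Tuesdays of each week.
The following Tuesday is Aug 21 2007.
Next Monday: Aug 27 2007.
The following Tuesday is Aug 28 2007.

Aug 21 2007, Aug 27 2007, Aug 28 2007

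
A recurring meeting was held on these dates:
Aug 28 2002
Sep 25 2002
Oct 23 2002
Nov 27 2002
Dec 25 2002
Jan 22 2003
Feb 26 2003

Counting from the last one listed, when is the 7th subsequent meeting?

These are Wednesdays at 28- or 35-day spacing (28, 28, 35, 28, 28, 35).
The pattern: 4th Wednesday of the month.
4th Wednesday of March 2003: Mar 26 2003.
April 2003 — 4th Wednesday is Apr 23 2003.
4th Wednesday of May 2003: May 28 2003.
4th Wednesday of June 2003: Jun 25 2003.
4th Wednesday of July 2003: Jul 23 2003.
4th Wednesday of August 2003: Aug 27 2003.
4th Wednesday of September 2003: Sep 24 2003.

Sep 24 2003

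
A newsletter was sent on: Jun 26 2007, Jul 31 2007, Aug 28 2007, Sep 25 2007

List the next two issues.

Oct 30 2007, Nov 27 2007

Every date is a Tuesday; gaps 35, 28, 28 days.
Each is the last Tuesday of its month (at least one falls on the 29th or later, ruling out '4th Tuesday').
Last Tuesday of October 2007: Oct 30 2007.
November 2007 ends with Tuesday Nov 27 2007.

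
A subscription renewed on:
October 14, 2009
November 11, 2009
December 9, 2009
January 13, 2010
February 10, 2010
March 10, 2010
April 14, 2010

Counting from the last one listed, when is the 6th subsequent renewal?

All dates are Wednesdays, 28, 28, 35, 28, 28, 35 days apart.
Specifically, the 2nd Wednesday of each month.
2nd Wednesday of May 2010: May 12, 2010.
June 2010 — 2nd Wednesday is June 9, 2010.
2nd Wednesday of July 2010: July 14, 2010.
August 2010 — 2nd Wednesday is August 11, 2010.
September 2010 — 2nd Wednesday is September 8, 2010.
2nd Wednesday of October 2010: October 13, 2010.

October 13, 2010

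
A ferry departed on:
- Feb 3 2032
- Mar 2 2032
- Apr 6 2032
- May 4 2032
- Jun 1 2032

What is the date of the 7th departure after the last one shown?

Jan 4 2033

All dates are Tuesdays, 28, 35, 28, 28 days apart.
Specifically, the 1st Tuesday of each month.
July 2032 — 1st Tuesday is Jul 6 2032.
August 2032 — 1st Tuesday is Aug 3 2032.
1st Tuesday of September 2032: Sep 7 2032.
October 2032 — 1st Tuesday is Oct 5 2032.
1st Tuesday of November 2032: Nov 2 2032.
December 2032 — 1st Tuesday is Dec 7 2032.
1st Tuesday of January 2033: Jan 4 2033.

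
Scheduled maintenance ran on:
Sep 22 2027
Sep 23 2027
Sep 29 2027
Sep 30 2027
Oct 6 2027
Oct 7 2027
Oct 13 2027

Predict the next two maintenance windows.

Oct 14 2027, Oct 20 2027

Gaps: 1, 6, 1, 6, 1, 6 days — not constant, but cyclic with period 2.
The events fall on every Wednesday and Thursday.
Next Thursday: Oct 14 2027.
The following Wednesday is Oct 20 2027.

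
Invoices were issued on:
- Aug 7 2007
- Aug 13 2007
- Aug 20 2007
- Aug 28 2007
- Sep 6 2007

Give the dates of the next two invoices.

Sep 16 2007, Sep 27 2007

Intervals are 6, 7, 8, 9 days — an arithmetic progression with common difference 1.
Next gap: 10 days. Sep 6 2007 + 10 days = Sep 16 2007.
Next gap: 11 days. Sep 16 2007 + 11 days = Sep 27 2007.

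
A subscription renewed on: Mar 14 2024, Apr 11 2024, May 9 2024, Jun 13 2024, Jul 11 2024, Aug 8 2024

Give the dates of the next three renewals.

Sep 12 2024, Oct 10 2024, Nov 14 2024

These are Thursdays at 28- or 35-day spacing (28, 28, 35, 28, 28).
The pattern: 2nd Thursday of the month.
2nd Thursday of September 2024: Sep 12 2024.
2nd Thursday of October 2024: Oct 10 2024.
2nd Thursday of November 2024: Nov 14 2024.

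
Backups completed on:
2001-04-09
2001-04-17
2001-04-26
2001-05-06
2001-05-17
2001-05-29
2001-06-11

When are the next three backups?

2001-06-25, 2001-07-10, 2001-07-26

The spacing grows by 1 each time: 8, 9, 10, 11, 12, 13 days.
Next gap: 14 days. 2001-06-11 + 14 days = 2001-06-25.
Next gap: 15 days. 2001-06-25 + 15 days = 2001-07-10.
Next gap: 16 days. 2001-07-10 + 16 days = 2001-07-26.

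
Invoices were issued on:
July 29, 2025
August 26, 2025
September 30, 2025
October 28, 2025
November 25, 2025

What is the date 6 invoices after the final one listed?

All Tuesdays; the gaps (28, 35, 28, 28) vary with month length.
This is the last Tuesday of each month.
December 2025 ends with Tuesday December 30, 2025.
Last Tuesday of January 2026: January 27, 2026.
February 2026 ends with Tuesday February 24, 2026.
March 2026 ends with Tuesday March 31, 2026.
Last Tuesday of April 2026: April 28, 2026.
Last Tuesday of May 2026: May 26, 2026.

May 26, 2026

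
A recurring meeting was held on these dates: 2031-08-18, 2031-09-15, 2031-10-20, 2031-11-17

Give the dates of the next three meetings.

2031-12-15, 2032-01-19, 2032-02-16

Gaps: 28, 35, 28 days — a mix of 28 and 35. Every date is a Monday.
Each is the 3rd Monday of its month.
3rd Monday of December 2031: 2031-12-15.
3rd Monday of January 2032: 2032-01-19.
February 2032 — 3rd Monday is 2032-02-16.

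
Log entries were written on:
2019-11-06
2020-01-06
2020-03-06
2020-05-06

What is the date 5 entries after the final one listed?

2021-03-06

Each date is the 6th; the gaps (61, 60, 61) track the month lengths.
The rule is the 6th of every 2 months.
July 2020: 2020-07-06.
Next: September 2020 → 2020-09-06.
November 2020: 2020-11-06.
Next: January 2021 → 2021-01-06.
Next: March 2021 → 2021-03-06.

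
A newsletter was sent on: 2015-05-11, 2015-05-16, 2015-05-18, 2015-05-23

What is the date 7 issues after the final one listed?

2015-06-15

The gap pattern 5, 2, 5 repeats every 2 events.
These are the Mondays and Saturdays of each week.
The following Monday is 2015-05-25.
Next Saturday: 2015-05-30.
The following Monday is 2015-06-01.
The following Saturday is 2015-06-06.
Next Monday: 2015-06-08.
The following Saturday is 2015-06-13.
The following Monday is 2015-06-15.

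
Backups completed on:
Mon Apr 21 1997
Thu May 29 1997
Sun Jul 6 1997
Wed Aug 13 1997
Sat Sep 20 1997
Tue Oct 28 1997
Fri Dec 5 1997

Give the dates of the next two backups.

The spacing is 38, 38, 38, 38, 38, 38 days — always 38 days.
Fri Dec 5 1997 + 38 days = Mon Jan 12 1998.
Mon Jan 12 1998 + 38 days = Thu Feb 19 1998.

Mon Jan 12 1998, Thu Feb 19 1998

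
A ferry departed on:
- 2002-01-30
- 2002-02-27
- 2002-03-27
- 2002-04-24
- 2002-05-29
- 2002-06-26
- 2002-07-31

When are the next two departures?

2002-08-28, 2002-09-25

Every date is a Wednesday; gaps 28, 28, 28, 35, 28, 35 days.
Each is the last Wednesday of its month (at least one falls on the 29th or later, ruling out '4th Wednesday').
Last Wednesday of August 2002: 2002-08-28.
September 2002 ends with Wednesday 2002-09-25.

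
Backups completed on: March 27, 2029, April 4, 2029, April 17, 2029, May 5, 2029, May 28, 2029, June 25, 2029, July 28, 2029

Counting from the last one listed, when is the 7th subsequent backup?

August 3, 2030

Gaps: 8, 13, 18, 23, 28, 33 days — each gap is 5 larger than the previous one.
Next gap: 38 days. July 28, 2029 + 38 days = September 4, 2029.
Next gap: 43 days. September 4, 2029 + 43 days = October 17, 2029.
Next gap: 48 days. October 17, 2029 + 48 days = December 4, 2029.
Next gap: 53 days. December 4, 2029 + 53 days = January 26, 2030.
Next gap: 58 days. January 26, 2030 + 58 days = March 25, 2030.
Next gap: 63 days. March 25, 2030 + 63 days = May 27, 2030.
Next gap: 68 days. May 27, 2030 + 68 days = August 3, 2030.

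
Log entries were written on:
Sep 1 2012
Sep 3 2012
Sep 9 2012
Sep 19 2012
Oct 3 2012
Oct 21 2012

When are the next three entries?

Nov 12 2012, Dec 8 2012, Jan 7 2013

The spacing grows by 4 each time: 2, 6, 10, 14, 18 days.
Next gap: 22 days. Oct 21 2012 + 22 days = Nov 12 2012.
Next gap: 26 days. Nov 12 2012 + 26 days = Dec 8 2012.
Next gap: 30 days. Dec 8 2012 + 30 days = Jan 7 2013.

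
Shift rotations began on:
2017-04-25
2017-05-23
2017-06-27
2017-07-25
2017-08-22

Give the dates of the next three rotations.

All dates are Tuesdays, 28, 35, 28, 28 days apart.
Specifically, the 4th Tuesday of each month.
4th Tuesday of September 2017: 2017-09-26.
4th Tuesday of October 2017: 2017-10-24.
4th Tuesday of November 2017: 2017-11-28.

2017-09-26, 2017-10-24, 2017-11-28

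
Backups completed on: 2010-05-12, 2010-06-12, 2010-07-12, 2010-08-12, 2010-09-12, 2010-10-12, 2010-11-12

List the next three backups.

Each date is the 12th; the gaps (31, 30, 31, 31, 30, 31) track the month lengths.
The rule is the 12th of each month.
Next: December 2010 → 2010-12-12.
Next: January 2011 → 2011-01-12.
Next: February 2011 → 2011-02-12.

2010-12-12, 2011-01-12, 2011-02-12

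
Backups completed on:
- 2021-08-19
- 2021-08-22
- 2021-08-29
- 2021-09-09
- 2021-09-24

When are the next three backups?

2021-10-13, 2021-11-05, 2021-12-02

Gaps: 3, 7, 11, 15 days — each gap is 4 larger than the previous one.
Next gap: 19 days. 2021-09-24 + 19 days = 2021-10-13.
Next gap: 23 days. 2021-10-13 + 23 days = 2021-11-05.
Next gap: 27 days. 2021-11-05 + 27 days = 2021-12-02.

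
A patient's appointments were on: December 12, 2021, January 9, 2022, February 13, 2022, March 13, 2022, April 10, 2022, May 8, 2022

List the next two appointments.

These are Sundays at 28- or 35-day spacing (28, 35, 28, 28, 28).
The pattern: 2nd Sunday of the month.
2nd Sunday of June 2022: June 12, 2022.
2nd Sunday of July 2022: July 10, 2022.

June 12, 2022; July 10, 2022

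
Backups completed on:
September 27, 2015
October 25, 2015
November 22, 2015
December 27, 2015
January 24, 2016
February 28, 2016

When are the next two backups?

These are Sundays at 28- or 35-day spacing (28, 28, 35, 28, 35).
The pattern: 4th Sunday of the month.
4th Sunday of March 2016: March 27, 2016.
4th Sunday of April 2016: April 24, 2016.

March 27, 2016; April 24, 2016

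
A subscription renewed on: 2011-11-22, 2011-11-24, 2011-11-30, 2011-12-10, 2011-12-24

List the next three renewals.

Gaps: 2, 6, 10, 14 days — each gap is 4 larger than the previous one.
Next gap: 18 days. 2011-12-24 + 18 days = 2012-01-11.
Next gap: 22 days. 2012-01-11 + 22 days = 2012-02-02.
Next gap: 26 days. 2012-02-02 + 26 days = 2012-02-28.

2012-01-11, 2012-02-02, 2012-02-28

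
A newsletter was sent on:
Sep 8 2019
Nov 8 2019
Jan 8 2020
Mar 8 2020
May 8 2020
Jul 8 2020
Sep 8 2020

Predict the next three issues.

Each date is the 8th; the gaps (61, 61, 60, 61, 61, 62) track the month lengths.
The rule is the 8th of every 2 months.
Next: November 2020 → Nov 8 2020.
January 2021: Jan 8 2021.
March 2021: Mar 8 2021.

Nov 8 2020, Jan 8 2021, Mar 8 2021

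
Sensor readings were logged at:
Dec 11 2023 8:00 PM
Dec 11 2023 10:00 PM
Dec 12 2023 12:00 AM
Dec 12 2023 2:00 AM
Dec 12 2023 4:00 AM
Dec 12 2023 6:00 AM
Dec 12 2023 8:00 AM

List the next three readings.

Gaps: 2, 2, 2, 2, 2, 2 hours — each event is 2 hours after the previous one.
Dec 12 2023 8:00 AM + 2 h = Dec 12 2023 10:00 AM.
Dec 12 2023 10:00 AM + 2 h = Dec 12 2023 12:00 PM.
Dec 12 2023 12:00 PM + 2 h = Dec 12 2023 2:00 PM.

Dec 12 2023 10:00 AM, Dec 12 2023 12:00 PM, Dec 12 2023 2:00 PM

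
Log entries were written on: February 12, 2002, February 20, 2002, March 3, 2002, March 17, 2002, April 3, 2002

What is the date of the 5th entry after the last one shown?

Gaps: 8, 11, 14, 17 days — each gap is 3 larger than the previous one.
Next gap: 20 days. April 3, 2002 + 20 days = April 23, 2002.
Next gap: 23 days. April 23, 2002 + 23 days = May 16, 2002.
Next gap: 26 days. May 16, 2002 + 26 days = June 11, 2002.
Next gap: 29 days. June 11, 2002 + 29 days = July 10, 2002.
Next gap: 32 days. July 10, 2002 + 32 days = August 11, 2002.

August 11, 2002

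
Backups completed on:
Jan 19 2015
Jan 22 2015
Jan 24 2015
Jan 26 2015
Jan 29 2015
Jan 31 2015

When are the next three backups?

The gap pattern 3, 2, 2, 3, 2 repeats every 3 events.
These are the Mondays, Thursdays and Saturdays of each week.
Next Monday: Feb 2 2015.
Next Thursday: Feb 5 2015.
Next Saturday: Feb 7 2015.

Feb 2 2015, Feb 5 2015, Feb 7 2015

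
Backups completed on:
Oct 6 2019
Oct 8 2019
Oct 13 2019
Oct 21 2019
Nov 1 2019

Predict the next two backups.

The spacing grows by 3 each time: 2, 5, 8, 11 days.
Next gap: 14 days. Nov 1 2019 + 14 days = Nov 15 2019.
Next gap: 17 days. Nov 15 2019 + 17 days = Dec 2 2019.

Nov 15 2019, Dec 2 2019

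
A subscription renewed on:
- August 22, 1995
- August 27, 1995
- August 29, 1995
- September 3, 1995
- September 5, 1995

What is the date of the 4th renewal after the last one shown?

Every event lands on a Tuesday or Sunday (gaps cycle 5, 2, 5, 2).
So the schedule is: every Tuesday and Sunday.
The following Sunday is September 10, 1995.
Next Tuesday: September 12, 1995.
The following Sunday is September 17, 1995.
Next Tuesday: September 19, 1995.

September 19, 1995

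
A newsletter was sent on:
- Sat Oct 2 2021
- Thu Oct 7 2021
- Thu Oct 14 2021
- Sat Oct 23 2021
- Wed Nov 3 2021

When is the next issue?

Tue Nov 16 2021

Intervals are 5, 7, 9, 11 days — an arithmetic progression with common difference 2.
Next gap: 13 days. Wed Nov 3 2021 + 13 days = Tue Nov 16 2021.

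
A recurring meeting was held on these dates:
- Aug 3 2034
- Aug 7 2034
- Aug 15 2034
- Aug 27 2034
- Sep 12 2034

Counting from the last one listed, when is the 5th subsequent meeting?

Gaps: 4, 8, 12, 16 days — each gap is 4 larger than the previous one.
Next gap: 20 days. Sep 12 2034 + 20 days = Oct 2 2034.
Next gap: 24 days. Oct 2 2034 + 24 days = Oct 26 2034.
Next gap: 28 days. Oct 26 2034 + 28 days = Nov 23 2034.
Next gap: 32 days. Nov 23 2034 + 32 days = Dec 25 2034.
Next gap: 36 days. Dec 25 2034 + 36 days = Jan 30 2035.

Jan 30 2035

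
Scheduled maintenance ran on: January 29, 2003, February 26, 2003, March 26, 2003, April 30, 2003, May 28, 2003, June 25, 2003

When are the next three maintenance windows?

July 30, 2003; August 27, 2003; September 24, 2003

These are Wednesdays with 28, 28, 35, 28, 28-day gaps.
Each is the final Wednesday of its month — January 29, 2003 is past the 28th, so '4th Wednesday' doesn't fit.
Last Wednesday of July 2003: July 30, 2003.
August 2003 ends with Wednesday August 27, 2003.
Last Wednesday of September 2003: September 24, 2003.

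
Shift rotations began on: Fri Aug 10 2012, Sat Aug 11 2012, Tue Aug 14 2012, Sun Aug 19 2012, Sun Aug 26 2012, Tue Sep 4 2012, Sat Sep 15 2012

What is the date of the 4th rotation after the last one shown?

Sun Nov 18 2012

Gaps: 1, 3, 5, 7, 9, 11 days — each gap is 2 larger than the previous one.
Next gap: 13 days. Sat Sep 15 2012 + 13 days = Fri Sep 28 2012.
Next gap: 15 days. Fri Sep 28 2012 + 15 days = Sat Oct 13 2012.
Next gap: 17 days. Sat Oct 13 2012 + 17 days = Tue Oct 30 2012.
Next gap: 19 days. Tue Oct 30 2012 + 19 days = Sun Nov 18 2012.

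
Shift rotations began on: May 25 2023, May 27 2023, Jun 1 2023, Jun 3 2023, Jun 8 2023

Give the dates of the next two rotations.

Every event lands on a Thursday or Saturday (gaps cycle 2, 5, 2, 5).
So the schedule is: every Thursday and Saturday.
Next Saturday: Jun 10 2023.
The following Thursday is Jun 15 2023.

Jun 10 2023, Jun 15 2023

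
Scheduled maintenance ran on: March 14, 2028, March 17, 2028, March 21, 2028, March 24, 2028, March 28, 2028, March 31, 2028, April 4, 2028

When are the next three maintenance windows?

April 7, 2028; April 11, 2028; April 14, 2028

Gaps: 3, 4, 3, 4, 3, 4 days — not constant, but cyclic with period 2.
The events fall on every Tuesday and Friday.
Next Friday: April 7, 2028.
Next Tuesday: April 11, 2028.
The following Friday is April 14, 2028.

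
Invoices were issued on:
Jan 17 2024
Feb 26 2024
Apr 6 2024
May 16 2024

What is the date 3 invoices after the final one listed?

Gaps between consecutive events: 40, 40, 40 days — a constant 40-day interval.
May 16 2024 + 40 days = Jun 25 2024.
Jun 25 2024 + 40 days = Aug 4 2024.
Aug 4 2024 + 40 days = Sep 13 2024.

Sep 13 2024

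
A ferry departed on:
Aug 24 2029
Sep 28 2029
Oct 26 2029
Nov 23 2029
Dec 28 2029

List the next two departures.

These are Fridays at 28- or 35-day spacing (35, 28, 28, 35).
The pattern: 4th Friday of the month.
4th Friday of January 2030: Jan 25 2030.
February 2030 — 4th Friday is Feb 22 2030.

Jan 25 2030, Feb 22 2030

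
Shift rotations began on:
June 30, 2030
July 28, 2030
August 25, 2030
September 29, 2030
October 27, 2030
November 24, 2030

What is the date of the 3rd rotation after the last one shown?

February 23, 2031

These are Sundays with 28, 28, 35, 28, 28-day gaps.
Each is the final Sunday of its month — June 30, 2030 is past the 28th, so '4th Sunday' doesn't fit.
Last Sunday of December 2030: December 29, 2030.
Last Sunday of January 2031: January 26, 2031.
February 2031 ends with Sunday February 23, 2031.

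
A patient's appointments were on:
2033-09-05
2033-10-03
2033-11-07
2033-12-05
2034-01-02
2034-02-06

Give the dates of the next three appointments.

Gaps: 28, 35, 28, 28, 35 days — a mix of 28 and 35. Every date is a Monday.
Each is the 1st Monday of its month.
1st Monday of March 2034: 2034-03-06.
April 2034 — 1st Monday is 2034-04-03.
1st Monday of May 2034: 2034-05-01.

2034-03-06, 2034-04-03, 2034-05-01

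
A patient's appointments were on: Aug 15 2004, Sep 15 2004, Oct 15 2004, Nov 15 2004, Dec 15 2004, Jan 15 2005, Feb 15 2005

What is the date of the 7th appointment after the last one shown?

Sep 15 2005

Each date is the 15th; the gaps (31, 30, 31, 30, 31, 31) track the month lengths.
The rule is the 15th of each month.
March 2005: Mar 15 2005.
Next: April 2005 → Apr 15 2005.
May 2005: May 15 2005.
June 2005: Jun 15 2005.
July 2005: Jul 15 2005.
August 2005: Aug 15 2005.
Next: September 2005 → Sep 15 2005.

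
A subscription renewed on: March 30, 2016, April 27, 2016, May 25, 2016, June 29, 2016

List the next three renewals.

July 27, 2016; August 31, 2016; September 28, 2016

All Wednesdays; the gaps (28, 28, 35) vary with month length.
This is the last Wednesday of each month.
Last Wednesday of July 2016: July 27, 2016.
August 2016 ends with Wednesday August 31, 2016.
September 2016 ends with Wednesday September 28, 2016.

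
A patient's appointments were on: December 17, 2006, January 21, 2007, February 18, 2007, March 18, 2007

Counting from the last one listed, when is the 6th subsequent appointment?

September 16, 2007

All dates are Sundays, 35, 28, 28 days apart.
Specifically, the 3rd Sunday of each month.
3rd Sunday of April 2007: April 15, 2007.
May 2007 — 3rd Sunday is May 20, 2007.
June 2007 — 3rd Sunday is June 17, 2007.
3rd Sunday of July 2007: July 15, 2007.
3rd Sunday of August 2007: August 19, 2007.
September 2007 — 3rd Sunday is September 16, 2007.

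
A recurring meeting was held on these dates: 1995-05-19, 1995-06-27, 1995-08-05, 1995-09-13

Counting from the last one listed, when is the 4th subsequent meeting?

1996-02-16

The spacing is 39, 39, 39 days — always 39 days.
1995-09-13 + 39 days = 1995-10-22.
1995-10-22 + 39 days = 1995-11-30.
1995-11-30 + 39 days = 1996-01-08.
1996-01-08 + 39 days = 1996-02-16.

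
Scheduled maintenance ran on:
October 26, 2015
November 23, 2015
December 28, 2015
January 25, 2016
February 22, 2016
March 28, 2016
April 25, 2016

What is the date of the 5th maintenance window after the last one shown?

September 26, 2016

Gaps: 28, 35, 28, 28, 35, 28 days — a mix of 28 and 35. Every date is a Monday.
Each is the 4th Monday of its month.
4th Monday of May 2016: May 23, 2016.
4th Monday of June 2016: June 27, 2016.
4th Monday of July 2016: July 25, 2016.
4th Monday of August 2016: August 22, 2016.
4th Monday of September 2016: September 26, 2016.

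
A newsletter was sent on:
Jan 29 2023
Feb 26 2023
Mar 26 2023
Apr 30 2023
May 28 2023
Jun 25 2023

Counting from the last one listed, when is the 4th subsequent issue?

Oct 29 2023

All Sundays; the gaps (28, 28, 35, 28, 28) vary with month length.
This is the last Sunday of each month.
Last Sunday of July 2023: Jul 30 2023.
Last Sunday of August 2023: Aug 27 2023.
Last Sunday of September 2023: Sep 24 2023.
Last Sunday of October 2023: Oct 29 2023.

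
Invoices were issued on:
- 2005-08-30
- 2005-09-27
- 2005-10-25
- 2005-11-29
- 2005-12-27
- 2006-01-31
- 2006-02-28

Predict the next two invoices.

Every date is a Tuesday; gaps 28, 28, 35, 28, 35, 28 days.
Each is the last Tuesday of its month (at least one falls on the 29th or later, ruling out '4th Tuesday').
Last Tuesday of March 2006: 2006-03-28.
April 2006 ends with Tuesday 2006-04-25.

2006-03-28, 2006-04-25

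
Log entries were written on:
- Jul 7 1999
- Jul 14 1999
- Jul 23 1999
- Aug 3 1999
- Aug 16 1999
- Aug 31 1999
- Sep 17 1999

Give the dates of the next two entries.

Gaps: 7, 9, 11, 13, 15, 17 days — each gap is 2 larger than the previous one.
Next gap: 19 days. Sep 17 1999 + 19 days = Oct 6 1999.
Next gap: 21 days. Oct 6 1999 + 21 days = Oct 27 1999.

Oct 6 1999, Oct 27 1999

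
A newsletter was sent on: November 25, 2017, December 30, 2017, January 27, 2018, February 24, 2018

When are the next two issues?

These are Saturdays with 35, 28, 28-day gaps.
Each is the final Saturday of its month — December 30, 2017 is past the 28th, so '4th Saturday' doesn't fit.
Last Saturday of March 2018: March 31, 2018.
Last Saturday of April 2018: April 28, 2018.

March 31, 2018; April 28, 2018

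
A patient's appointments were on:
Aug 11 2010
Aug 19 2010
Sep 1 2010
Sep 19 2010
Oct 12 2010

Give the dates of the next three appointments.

Gaps: 8, 13, 18, 23 days — each gap is 5 larger than the previous one.
Next gap: 28 days. Oct 12 2010 + 28 days = Nov 9 2010.
Next gap: 33 days. Nov 9 2010 + 33 days = Dec 12 2010.
Next gap: 38 days. Dec 12 2010 + 38 days = Jan 19 2011.

Nov 9 2010, Dec 12 2010, Jan 19 2011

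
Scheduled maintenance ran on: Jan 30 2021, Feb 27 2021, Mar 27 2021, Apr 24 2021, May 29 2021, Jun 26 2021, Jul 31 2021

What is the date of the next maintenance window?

Every date is a Saturday; gaps 28, 28, 28, 35, 28, 35 days.
Each is the last Saturday of its month (at least one falls on the 29th or later, ruling out '4th Saturday').
August 2021 ends with Saturday Aug 28 2021.

Aug 28 2021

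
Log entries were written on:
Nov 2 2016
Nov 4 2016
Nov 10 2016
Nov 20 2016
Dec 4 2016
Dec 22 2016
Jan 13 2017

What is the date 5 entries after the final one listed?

The spacing grows by 4 each time: 2, 6, 10, 14, 18, 22 days.
Next gap: 26 days. Jan 13 2017 + 26 days = Feb 8 2017.
Next gap: 30 days. Feb 8 2017 + 30 days = Mar 10 2017.
Next gap: 34 days. Mar 10 2017 + 34 days = Apr 13 2017.
Next gap: 38 days. Apr 13 2017 + 38 days = May 21 2017.
Next gap: 42 days. May 21 2017 + 42 days = Jul 2 2017.

Jul 2 2017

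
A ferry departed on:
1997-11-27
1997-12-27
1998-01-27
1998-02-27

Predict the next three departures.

Gaps: 30, 31, 31 days — not constant. Every event is on the 27th of the month.
Pattern: the 27th of each month.
March 1998: 1998-03-27.
April 1998: 1998-04-27.
May 1998: 1998-05-27.

1998-03-27, 1998-04-27, 1998-05-27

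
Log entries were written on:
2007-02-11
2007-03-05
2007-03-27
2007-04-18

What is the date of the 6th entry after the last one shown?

2007-08-28

Every event comes 22 days after the last (22, 22, 22).
2007-04-18 + 22 days = 2007-05-10.
2007-05-10 + 22 days = 2007-06-01.
2007-06-01 + 22 days = 2007-06-23.
2007-06-23 + 22 days = 2007-07-15.
2007-07-15 + 22 days = 2007-08-06.
2007-08-06 + 22 days = 2007-08-28.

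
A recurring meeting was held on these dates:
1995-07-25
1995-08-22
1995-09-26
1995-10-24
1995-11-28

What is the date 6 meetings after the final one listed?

1996-05-28

All dates are Tuesdays, 28, 35, 28, 35 days apart.
Specifically, the 4th Tuesday of each month.
December 1995 — 4th Tuesday is 1995-12-26.
January 1996 — 4th Tuesday is 1996-01-23.
4th Tuesday of February 1996: 1996-02-27.
March 1996 — 4th Tuesday is 1996-03-26.
4th Tuesday of April 1996: 1996-04-23.
May 1996 — 4th Tuesday is 1996-05-28.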